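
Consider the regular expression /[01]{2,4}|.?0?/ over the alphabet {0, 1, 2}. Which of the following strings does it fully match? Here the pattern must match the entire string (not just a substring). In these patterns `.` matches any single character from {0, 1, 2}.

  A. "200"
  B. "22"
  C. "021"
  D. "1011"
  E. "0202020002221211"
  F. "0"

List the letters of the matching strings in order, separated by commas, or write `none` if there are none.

A. "200" → no match
B. "22" → no match
C. "021" → no match
D. "1011" → match
E → no match
F. "0" → match

D, F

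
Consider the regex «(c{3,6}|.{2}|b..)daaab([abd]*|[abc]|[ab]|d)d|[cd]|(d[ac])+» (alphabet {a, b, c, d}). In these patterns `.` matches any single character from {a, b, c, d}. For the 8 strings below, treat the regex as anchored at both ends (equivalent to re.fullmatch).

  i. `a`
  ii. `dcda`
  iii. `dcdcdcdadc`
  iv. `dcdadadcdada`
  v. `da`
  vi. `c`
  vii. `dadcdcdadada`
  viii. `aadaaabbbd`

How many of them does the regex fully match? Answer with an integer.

i → no match
ii → match
iii → match
iv → match
v → match
vi → match
vii → match
viii → match
Total matched: 7

7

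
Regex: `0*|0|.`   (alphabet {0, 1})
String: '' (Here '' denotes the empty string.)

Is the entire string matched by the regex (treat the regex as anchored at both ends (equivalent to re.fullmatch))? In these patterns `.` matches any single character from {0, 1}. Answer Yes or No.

Yes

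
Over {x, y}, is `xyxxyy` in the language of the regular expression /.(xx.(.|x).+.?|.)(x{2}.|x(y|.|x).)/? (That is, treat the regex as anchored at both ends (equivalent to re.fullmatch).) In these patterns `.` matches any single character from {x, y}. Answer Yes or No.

No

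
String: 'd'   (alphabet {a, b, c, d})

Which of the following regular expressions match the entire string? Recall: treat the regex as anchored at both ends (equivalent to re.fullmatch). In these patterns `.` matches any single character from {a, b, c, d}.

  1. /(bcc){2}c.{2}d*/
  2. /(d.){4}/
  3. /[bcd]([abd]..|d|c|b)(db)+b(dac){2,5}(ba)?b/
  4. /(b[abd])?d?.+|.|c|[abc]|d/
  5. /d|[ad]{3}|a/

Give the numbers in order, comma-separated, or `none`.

4, 5

1 → no match — must start with 'bcc'
2 → no match
3 → no match — must end with 'b'
4 → match
5 → match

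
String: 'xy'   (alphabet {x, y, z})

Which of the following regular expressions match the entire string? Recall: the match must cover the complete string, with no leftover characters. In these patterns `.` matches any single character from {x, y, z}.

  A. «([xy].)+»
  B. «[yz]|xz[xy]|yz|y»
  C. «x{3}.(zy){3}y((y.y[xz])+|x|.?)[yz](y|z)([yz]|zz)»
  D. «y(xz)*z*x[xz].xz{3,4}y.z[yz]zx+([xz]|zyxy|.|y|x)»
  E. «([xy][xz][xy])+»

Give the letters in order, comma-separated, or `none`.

A

A → match
B → no match
C → no match
D → no match — must start with 'y'
E → no match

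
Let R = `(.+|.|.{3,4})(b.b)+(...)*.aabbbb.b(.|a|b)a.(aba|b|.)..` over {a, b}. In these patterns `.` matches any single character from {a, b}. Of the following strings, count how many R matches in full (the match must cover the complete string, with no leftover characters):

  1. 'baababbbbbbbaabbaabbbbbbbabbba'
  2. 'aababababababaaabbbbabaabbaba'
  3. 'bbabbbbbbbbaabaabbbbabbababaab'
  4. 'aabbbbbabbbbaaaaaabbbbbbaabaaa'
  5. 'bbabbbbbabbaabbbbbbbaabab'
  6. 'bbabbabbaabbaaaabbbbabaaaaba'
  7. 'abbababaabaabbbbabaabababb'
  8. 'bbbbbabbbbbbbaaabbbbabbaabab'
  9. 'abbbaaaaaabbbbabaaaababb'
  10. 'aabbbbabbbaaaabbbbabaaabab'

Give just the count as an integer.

8

1 → match
2 → no match
3 → match
4 → match
5 → match
6 → match
7 → no match
8 → match
9 → match
10 → match
Total matched: 8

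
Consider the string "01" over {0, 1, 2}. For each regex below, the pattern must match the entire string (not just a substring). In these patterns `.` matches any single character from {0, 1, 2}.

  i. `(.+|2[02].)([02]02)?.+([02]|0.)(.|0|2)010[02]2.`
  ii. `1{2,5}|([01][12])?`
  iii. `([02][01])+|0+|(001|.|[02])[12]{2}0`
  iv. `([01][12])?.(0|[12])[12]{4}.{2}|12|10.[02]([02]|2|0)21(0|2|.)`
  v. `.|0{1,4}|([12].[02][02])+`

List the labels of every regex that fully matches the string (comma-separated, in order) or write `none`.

i → no match
ii → match
iii → match
iv → no match
v → no match

ii, iii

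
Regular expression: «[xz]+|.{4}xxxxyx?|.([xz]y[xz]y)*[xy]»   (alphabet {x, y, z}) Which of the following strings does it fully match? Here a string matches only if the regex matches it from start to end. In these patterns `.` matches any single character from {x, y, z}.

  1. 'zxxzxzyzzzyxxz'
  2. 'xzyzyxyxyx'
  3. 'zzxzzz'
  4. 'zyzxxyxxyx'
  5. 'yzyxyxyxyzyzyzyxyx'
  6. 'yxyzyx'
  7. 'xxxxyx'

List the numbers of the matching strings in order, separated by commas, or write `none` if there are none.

2, 3, 5, 6

1 → no match
2 → match
3 → match
4 → no match
5 → match
6 → match
7 → no match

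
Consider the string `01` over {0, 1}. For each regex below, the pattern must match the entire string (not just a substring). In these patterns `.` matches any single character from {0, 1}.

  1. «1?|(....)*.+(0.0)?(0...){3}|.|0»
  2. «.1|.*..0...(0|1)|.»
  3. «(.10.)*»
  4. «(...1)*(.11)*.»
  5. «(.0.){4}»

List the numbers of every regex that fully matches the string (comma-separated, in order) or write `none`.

2

1 → no match
2 → match
3 → no match
4 → no match
5 → no match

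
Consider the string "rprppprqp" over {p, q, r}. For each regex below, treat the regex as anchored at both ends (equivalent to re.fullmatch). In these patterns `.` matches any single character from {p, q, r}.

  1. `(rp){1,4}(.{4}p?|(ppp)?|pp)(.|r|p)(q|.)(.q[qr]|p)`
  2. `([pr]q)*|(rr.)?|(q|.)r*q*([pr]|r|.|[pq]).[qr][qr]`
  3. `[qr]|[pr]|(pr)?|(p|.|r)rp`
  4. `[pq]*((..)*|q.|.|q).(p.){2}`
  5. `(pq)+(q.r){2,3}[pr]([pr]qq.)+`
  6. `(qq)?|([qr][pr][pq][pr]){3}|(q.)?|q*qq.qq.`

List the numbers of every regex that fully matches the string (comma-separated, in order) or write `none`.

1 → match
2 → no match
3 → no match
4 → no match
5 → no match — must start with "pq"
6 → no match

1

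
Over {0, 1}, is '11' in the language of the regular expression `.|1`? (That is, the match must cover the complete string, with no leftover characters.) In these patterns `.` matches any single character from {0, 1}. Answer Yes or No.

No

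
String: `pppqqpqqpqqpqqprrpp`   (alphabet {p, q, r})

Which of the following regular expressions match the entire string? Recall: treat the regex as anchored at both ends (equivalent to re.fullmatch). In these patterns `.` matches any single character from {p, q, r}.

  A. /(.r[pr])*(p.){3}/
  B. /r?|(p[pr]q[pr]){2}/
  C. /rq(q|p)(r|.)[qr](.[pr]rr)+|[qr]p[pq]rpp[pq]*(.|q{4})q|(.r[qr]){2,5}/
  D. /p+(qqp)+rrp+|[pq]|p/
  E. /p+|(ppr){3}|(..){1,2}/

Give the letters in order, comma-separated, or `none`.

D

A → no match
B → no match
C → no match
D → match
E → no match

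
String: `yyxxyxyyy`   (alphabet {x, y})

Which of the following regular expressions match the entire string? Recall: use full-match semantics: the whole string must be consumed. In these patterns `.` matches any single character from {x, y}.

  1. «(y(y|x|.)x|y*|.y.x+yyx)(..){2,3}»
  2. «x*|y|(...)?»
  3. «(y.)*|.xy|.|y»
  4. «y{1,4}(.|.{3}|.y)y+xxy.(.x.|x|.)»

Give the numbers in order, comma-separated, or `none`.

1

1 → match
2 → no match
3 → no match
4 → no match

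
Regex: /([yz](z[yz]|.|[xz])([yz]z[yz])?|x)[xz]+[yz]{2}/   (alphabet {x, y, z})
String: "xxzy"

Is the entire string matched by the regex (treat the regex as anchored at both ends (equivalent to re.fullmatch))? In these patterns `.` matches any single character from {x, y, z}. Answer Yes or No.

Yes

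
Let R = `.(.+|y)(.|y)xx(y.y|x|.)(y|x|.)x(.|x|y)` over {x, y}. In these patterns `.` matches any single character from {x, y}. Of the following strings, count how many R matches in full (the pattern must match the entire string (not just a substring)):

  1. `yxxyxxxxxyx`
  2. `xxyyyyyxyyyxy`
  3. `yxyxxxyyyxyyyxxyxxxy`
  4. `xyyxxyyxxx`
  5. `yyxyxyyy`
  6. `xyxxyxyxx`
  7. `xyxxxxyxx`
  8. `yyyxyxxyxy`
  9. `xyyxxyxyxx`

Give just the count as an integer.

1 → no match
2 → no match
3 → no match
4 → no match
5 → no match
6 → no match
7 → match
8 → no match
9 → no match
Total matched: 1

1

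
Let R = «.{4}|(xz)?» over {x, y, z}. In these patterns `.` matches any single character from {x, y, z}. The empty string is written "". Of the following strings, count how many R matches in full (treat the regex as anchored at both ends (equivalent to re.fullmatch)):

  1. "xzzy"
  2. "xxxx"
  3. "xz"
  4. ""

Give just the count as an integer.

4

1 → match
2 → match
3 → match
4 → match
Total matched: 4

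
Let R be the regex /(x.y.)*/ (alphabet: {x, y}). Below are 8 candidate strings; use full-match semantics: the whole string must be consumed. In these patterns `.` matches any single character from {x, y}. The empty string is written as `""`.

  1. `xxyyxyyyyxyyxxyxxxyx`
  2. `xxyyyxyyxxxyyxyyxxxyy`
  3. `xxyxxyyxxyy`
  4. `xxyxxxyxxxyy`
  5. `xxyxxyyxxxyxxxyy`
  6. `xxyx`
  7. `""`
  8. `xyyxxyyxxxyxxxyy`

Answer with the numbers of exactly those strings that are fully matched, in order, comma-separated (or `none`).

4, 5, 6, 7, 8

1 → no match
2 → no match
3. `xxyxxyyxxyy` → no match
4. `xxyxxxyxxxyy` → match
5 → match
6. `xxyx` → match
7. `""` → match
8 → match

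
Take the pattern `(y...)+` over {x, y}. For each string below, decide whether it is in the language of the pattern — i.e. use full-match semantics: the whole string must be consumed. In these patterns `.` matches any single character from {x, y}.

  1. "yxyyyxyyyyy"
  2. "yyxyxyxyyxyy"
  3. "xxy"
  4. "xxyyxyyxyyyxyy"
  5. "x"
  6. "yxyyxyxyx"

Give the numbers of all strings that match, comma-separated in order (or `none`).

1 → no match
2 → no match
3 → no match — must start with "y"
4 → no match — must start with "y"
5 → no match — must start with "y"
6 → no match

none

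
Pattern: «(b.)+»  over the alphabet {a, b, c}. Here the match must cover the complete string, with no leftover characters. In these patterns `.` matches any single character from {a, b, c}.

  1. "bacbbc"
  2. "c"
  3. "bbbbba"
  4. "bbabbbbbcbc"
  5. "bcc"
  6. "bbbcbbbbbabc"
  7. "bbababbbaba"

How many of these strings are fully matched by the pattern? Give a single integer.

1 → no match
2 → no match — must start with "b"
3 → match
4 → no match
5 → no match
6 → match
7 → no match
Total matched: 2

2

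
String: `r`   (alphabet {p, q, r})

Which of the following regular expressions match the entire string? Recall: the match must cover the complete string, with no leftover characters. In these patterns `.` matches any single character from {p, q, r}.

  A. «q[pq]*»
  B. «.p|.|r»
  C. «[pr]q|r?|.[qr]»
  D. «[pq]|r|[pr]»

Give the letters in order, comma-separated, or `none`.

B, C, D

A → no match — must start with `q`
B → match
C → match
D → match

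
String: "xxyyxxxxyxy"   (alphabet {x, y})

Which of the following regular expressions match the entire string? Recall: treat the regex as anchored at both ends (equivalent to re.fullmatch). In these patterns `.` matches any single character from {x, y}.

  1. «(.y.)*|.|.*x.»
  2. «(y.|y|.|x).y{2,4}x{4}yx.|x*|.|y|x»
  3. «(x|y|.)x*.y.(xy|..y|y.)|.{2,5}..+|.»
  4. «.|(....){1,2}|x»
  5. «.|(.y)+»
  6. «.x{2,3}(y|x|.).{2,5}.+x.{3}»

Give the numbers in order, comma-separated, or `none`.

1, 2, 3

1 → match
2 → match
3 → match
4 → no match
5 → no match
6 → no match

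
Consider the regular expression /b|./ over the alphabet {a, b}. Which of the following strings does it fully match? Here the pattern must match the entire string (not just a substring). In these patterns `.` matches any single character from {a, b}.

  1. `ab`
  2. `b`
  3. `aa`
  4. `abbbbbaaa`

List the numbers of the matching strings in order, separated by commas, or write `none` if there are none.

1 → no match
2 → match
3 → no match
4 → no match

2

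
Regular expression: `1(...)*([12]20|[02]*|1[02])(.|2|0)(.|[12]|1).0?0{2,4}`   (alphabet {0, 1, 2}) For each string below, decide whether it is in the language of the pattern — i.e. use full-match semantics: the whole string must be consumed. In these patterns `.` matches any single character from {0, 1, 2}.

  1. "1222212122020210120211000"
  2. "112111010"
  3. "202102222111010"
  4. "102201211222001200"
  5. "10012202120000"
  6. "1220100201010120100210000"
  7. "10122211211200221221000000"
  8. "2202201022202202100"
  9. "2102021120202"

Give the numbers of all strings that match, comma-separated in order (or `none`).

1 → match
2 → no match
3 → no match — must start with "1"
4 → match
5 → match
6 → match
7 → match
8 → no match — must start with "1"
9 → no match — must start with "1"

1, 4, 5, 6, 7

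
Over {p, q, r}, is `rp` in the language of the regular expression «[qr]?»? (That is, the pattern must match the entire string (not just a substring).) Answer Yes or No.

No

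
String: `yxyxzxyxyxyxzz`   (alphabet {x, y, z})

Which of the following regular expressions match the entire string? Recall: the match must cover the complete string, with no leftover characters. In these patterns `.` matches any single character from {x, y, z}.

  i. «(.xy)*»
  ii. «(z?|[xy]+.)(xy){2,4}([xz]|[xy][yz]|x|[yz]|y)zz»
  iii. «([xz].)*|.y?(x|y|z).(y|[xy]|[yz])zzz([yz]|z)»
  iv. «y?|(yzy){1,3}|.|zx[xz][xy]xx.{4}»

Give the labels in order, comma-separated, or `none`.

ii

i → no match
ii → match
iii → no match
iv → no match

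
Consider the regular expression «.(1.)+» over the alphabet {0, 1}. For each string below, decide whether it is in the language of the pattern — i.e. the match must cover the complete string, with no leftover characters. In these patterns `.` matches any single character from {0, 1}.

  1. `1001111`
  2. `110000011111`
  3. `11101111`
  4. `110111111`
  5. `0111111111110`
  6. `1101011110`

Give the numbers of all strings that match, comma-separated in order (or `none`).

1 → no match
2 → no match
3 → no match
4 → match
5 → match
6 → no match

4, 5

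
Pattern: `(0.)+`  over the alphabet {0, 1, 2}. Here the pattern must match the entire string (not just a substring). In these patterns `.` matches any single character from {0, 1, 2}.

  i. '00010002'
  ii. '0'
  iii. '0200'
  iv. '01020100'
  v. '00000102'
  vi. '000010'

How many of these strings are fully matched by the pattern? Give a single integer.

i → match
ii → no match
iii → match
iv → match
v → match
vi → no match
Total matched: 4

4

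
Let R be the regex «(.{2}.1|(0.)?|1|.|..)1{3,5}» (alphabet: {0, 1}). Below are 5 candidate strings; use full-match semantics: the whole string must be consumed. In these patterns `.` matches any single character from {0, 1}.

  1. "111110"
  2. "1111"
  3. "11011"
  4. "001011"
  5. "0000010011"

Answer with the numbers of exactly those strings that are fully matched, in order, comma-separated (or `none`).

1 → no match — must end with "1"
2 → match
3 → no match
4 → no match
5 → no match

2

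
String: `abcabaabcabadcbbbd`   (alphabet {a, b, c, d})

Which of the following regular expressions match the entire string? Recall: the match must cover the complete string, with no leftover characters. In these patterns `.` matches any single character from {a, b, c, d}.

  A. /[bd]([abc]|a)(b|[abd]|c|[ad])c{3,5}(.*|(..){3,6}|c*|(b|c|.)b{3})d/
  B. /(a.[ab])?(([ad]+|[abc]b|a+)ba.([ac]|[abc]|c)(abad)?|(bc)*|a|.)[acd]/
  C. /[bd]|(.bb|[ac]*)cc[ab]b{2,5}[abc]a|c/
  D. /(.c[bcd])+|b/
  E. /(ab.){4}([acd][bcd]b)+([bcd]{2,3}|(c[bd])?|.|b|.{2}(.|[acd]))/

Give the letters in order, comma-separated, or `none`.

A → no match
B → no match
C → no match
D → no match
E → match

E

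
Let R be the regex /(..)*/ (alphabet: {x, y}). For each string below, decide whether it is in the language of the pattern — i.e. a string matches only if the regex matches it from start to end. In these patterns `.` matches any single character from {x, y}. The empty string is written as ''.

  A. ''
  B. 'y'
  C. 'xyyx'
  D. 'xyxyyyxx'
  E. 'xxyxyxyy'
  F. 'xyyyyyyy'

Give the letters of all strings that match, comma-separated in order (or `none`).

A → match
B → no match
C → match
D → match
E → match
F → match

A, C, D, E, F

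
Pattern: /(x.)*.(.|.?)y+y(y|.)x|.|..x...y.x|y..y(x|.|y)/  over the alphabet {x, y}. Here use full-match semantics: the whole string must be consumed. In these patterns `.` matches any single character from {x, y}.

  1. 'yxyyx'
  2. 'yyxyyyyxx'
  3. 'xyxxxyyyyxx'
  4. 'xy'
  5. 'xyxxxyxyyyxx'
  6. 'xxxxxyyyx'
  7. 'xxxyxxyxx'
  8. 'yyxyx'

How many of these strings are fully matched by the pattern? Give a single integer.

7

1 → match
2 → match
3 → match
4 → no match
5 → match
6 → match
7 → match
8 → match
Total matched: 7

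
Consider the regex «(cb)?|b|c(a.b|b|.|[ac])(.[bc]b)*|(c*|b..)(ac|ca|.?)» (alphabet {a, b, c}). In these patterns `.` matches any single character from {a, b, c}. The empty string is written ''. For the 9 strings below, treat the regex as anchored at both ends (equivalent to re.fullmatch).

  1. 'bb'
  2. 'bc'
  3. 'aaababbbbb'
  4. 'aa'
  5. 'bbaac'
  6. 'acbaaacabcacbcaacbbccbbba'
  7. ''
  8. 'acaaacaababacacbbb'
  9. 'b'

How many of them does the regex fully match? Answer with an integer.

1. 'bb' → no match
2. 'bc' → no match
3. 'aaababbbbb' → no match
4. 'aa' → no match
5. 'bbaac' → match
6 → no match
7. '' → match
8 → no match
9. 'b' → match
Total matched: 3

3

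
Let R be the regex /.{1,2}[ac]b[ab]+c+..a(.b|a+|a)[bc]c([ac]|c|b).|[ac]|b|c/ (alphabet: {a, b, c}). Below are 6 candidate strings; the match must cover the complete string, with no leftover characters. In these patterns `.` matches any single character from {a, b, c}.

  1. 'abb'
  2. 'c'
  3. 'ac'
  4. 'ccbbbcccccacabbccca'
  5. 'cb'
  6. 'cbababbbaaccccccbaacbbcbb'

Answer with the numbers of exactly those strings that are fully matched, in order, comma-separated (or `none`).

1 → no match
2 → match
3 → no match
4 → match
5 → no match
6 → match

2, 4, 6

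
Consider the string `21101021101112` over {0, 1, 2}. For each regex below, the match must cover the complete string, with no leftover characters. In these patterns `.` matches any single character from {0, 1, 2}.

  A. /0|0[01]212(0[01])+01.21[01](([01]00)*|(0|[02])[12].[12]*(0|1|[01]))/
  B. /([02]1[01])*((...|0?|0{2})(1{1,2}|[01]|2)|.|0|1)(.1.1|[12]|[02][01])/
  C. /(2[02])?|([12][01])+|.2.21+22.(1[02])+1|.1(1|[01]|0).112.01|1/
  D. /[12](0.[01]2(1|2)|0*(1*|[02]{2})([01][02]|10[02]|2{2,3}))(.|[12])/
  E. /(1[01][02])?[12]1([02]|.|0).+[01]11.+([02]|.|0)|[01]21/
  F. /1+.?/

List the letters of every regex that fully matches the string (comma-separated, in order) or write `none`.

A → no match — must start with `0`
B → match
C → no match
D → no match
E → match
F → no match — must start with `1`

B, E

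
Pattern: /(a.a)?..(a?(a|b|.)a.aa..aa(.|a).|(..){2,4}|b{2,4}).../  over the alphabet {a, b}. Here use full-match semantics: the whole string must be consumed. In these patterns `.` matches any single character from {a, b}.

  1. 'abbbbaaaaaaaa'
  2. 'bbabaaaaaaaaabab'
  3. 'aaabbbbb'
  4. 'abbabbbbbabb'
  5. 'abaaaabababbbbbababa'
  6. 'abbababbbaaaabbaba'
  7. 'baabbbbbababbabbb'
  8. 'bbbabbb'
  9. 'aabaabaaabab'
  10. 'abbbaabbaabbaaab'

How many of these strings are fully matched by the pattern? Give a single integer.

1 → match
2 → no match
3 → no match
4 → no match
5 → no match
6 → no match
7 → no match
8 → no match
9 → no match
10 → no match
Total matched: 1

1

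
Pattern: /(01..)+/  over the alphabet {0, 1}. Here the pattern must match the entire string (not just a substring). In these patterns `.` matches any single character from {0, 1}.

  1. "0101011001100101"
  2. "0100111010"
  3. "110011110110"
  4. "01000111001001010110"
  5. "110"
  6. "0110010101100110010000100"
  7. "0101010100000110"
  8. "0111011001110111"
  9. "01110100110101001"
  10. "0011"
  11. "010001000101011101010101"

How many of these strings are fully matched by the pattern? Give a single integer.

3

1 → match
2 → no match
3 → no match — must start with "01"
4 → no match
5 → no match — must start with "01"
6 → no match
7 → no match
8 → match
9 → no match
10 → no match — must start with "01"
11 → match
Total matched: 3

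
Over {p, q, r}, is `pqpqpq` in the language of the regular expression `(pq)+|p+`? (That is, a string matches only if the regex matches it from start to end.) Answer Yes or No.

Yes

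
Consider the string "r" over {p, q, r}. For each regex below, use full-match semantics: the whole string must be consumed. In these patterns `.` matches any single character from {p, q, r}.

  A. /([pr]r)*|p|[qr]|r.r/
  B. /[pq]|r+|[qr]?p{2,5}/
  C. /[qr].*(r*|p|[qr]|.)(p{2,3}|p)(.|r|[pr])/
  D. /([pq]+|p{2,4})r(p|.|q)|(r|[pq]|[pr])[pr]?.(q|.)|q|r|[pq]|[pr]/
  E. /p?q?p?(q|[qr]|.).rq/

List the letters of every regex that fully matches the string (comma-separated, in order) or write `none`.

A, B, D

A → match
B → match
C → no match
D → match
E → no match — must end with "rq"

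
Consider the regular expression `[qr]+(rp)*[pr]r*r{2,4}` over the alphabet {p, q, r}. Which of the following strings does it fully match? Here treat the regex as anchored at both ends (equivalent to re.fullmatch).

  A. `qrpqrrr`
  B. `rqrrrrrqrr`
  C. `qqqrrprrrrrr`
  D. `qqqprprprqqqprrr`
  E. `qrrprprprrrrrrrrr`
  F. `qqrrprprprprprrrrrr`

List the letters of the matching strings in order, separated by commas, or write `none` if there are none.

C, E, F

A → no match
B → no match
C → match
D → no match
E → match
F → match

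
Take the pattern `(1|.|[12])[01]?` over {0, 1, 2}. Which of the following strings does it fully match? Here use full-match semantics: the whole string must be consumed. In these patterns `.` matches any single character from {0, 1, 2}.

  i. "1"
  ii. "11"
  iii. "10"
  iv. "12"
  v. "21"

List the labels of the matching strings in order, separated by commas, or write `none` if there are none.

i → match
ii → match
iii → match
iv → no match
v → match

i, ii, iii, v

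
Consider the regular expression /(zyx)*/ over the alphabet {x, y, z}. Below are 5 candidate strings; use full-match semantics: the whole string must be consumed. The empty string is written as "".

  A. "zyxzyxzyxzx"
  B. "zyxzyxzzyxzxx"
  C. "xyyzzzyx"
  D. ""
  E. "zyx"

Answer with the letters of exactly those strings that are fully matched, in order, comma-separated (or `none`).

A → no match
B → no match
C → no match
D → match
E → match

D, E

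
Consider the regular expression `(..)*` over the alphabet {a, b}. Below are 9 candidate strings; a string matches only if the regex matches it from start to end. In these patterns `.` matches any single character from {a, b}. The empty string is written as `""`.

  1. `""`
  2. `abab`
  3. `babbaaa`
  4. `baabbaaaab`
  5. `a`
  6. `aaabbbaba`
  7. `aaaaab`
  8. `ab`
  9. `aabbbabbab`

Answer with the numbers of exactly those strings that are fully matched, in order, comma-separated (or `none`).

1. `""` → match
2. `abab` → match
3. `babbaaa` → no match
4. `baabbaaaab` → match
5. `a` → no match
6. `aaabbbaba` → no match
7. `aaaaab` → match
8. `ab` → match
9. `aabbbabbab` → match

1, 2, 4, 7, 8, 9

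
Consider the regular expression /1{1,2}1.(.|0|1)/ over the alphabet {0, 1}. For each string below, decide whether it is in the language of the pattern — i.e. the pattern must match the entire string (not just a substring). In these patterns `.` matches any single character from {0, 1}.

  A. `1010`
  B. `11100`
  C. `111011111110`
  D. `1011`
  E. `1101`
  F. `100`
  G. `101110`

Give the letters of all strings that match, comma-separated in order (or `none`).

B, E

A. `1010` → no match
B. `11100` → match
C. `111011111110` → no match
D. `1011` → no match
E. `1101` → match
F. `100` → no match
G. `101110` → no match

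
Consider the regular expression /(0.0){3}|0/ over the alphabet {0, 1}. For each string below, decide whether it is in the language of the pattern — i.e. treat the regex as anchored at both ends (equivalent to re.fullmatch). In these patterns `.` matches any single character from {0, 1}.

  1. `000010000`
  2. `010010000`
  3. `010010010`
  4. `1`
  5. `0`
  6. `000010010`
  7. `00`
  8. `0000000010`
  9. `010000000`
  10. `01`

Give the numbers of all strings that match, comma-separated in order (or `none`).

1, 2, 3, 5, 6, 9

1 → match
2 → match
3 → match
4 → no match — must start with `0`
5 → match
6 → match
7 → no match
8 → no match
9 → match
10 → no match — must end with `0`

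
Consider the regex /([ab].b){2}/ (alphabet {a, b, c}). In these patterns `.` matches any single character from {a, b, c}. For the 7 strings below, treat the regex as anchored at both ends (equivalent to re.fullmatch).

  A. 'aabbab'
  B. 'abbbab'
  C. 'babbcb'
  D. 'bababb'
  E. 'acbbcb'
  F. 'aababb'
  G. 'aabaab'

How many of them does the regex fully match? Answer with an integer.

7

A → match
B → match
C → match
D → match
E → match
F → match
G → match
Total matched: 7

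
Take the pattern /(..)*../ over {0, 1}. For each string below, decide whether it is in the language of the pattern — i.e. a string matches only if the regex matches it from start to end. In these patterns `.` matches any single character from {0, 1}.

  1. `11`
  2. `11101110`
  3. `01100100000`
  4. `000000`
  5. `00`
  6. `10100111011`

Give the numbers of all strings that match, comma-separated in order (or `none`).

1 → match
2 → match
3 → no match
4 → match
5 → match
6 → no match

1, 2, 4, 5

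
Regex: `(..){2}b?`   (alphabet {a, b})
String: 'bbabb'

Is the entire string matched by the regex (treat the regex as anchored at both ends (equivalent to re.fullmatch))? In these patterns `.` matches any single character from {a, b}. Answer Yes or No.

Yes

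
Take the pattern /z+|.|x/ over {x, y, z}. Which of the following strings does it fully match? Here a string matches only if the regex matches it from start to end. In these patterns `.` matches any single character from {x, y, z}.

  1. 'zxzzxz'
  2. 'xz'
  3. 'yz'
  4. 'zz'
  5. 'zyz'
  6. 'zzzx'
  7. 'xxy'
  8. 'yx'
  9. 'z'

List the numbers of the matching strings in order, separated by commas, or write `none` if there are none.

4, 9

1. 'zxzzxz' → no match
2. 'xz' → no match
3. 'yz' → no match
4. 'zz' → match
5. 'zyz' → no match
6. 'zzzx' → no match
7. 'xxy' → no match
8. 'yx' → no match
9. 'z' → match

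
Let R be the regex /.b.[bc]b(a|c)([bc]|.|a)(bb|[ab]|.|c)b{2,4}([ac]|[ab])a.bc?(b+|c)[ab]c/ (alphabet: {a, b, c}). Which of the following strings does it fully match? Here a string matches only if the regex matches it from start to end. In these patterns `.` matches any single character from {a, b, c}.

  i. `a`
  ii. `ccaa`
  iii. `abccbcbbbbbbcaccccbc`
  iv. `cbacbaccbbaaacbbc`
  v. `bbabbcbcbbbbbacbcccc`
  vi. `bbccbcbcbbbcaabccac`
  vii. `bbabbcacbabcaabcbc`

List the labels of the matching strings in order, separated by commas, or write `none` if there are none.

i → no match — must end with `c`
ii → no match — must end with `c`
iii → no match
iv → no match
v → no match
vi → match
vii → no match

vi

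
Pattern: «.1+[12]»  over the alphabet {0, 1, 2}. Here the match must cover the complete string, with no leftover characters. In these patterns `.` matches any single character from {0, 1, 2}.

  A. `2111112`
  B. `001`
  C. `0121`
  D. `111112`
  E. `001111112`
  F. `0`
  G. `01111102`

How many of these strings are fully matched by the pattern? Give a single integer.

2

A → match
B → no match
C → no match
D → match
E → no match
F → no match
G → no match
Total matched: 2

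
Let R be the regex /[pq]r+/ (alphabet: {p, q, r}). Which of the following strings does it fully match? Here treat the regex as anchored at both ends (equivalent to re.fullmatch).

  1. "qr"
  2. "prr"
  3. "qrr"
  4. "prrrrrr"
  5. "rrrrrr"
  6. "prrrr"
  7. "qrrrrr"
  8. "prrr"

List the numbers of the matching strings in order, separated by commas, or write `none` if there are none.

1. "qr" → match
2. "prr" → match
3. "qrr" → match
4. "prrrrrr" → match
5. "rrrrrr" → no match
6. "prrrr" → match
7. "qrrrrr" → match
8. "prrr" → match

1, 2, 3, 4, 6, 7, 8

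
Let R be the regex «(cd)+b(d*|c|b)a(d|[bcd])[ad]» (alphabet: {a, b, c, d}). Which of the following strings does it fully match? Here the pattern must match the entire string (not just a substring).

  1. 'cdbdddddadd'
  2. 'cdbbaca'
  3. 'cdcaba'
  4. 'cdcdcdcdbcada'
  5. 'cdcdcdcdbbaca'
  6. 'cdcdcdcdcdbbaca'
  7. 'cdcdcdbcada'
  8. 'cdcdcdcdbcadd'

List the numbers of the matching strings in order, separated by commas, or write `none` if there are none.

1, 2, 4, 5, 6, 7, 8

1. 'cdbdddddadd' → match
2. 'cdbbaca' → match
3. 'cdcaba' → no match
4 → match
5 → match
6 → match
7. 'cdcdcdbcada' → match
8 → match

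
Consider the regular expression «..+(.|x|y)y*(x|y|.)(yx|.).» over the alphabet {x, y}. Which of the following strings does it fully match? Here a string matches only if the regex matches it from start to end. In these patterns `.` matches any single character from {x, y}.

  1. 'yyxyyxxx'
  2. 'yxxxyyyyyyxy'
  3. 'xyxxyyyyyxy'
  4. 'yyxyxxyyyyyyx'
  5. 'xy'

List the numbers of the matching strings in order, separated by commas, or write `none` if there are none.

1 → match
2 → match
3 → match
4 → match
5 → no match

1, 2, 3, 4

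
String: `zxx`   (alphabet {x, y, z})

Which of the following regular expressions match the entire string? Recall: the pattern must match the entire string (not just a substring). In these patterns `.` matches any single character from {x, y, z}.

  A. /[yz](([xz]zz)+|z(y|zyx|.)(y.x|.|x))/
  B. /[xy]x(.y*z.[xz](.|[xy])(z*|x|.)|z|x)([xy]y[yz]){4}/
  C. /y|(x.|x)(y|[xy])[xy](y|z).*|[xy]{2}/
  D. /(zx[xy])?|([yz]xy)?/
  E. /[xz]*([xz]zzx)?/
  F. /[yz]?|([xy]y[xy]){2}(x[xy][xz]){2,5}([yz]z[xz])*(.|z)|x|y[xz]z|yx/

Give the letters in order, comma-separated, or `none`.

D, E

A → no match
B → no match
C → no match
D → match
E → match
F → no match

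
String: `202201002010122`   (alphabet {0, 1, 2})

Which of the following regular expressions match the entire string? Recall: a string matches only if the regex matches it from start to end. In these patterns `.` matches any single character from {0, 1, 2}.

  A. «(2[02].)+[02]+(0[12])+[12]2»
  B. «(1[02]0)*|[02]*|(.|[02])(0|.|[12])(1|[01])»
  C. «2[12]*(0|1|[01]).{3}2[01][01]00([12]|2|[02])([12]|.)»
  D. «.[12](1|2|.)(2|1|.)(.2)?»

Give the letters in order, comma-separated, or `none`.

A

A → match
B → no match
C → no match
D → no match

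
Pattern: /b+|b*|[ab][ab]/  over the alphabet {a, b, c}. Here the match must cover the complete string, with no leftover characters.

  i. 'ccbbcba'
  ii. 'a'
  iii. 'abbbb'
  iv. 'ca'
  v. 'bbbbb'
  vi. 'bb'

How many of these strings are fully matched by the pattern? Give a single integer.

i → no match
ii → no match
iii → no match
iv → no match
v → match
vi → match
Total matched: 2

2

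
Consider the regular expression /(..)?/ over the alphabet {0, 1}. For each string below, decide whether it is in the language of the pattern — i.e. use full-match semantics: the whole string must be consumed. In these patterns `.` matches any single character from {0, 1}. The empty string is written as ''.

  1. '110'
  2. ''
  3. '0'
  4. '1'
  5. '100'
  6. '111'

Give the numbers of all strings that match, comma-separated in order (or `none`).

1 → no match
2 → match
3 → no match
4 → no match
5 → no match
6 → no match

2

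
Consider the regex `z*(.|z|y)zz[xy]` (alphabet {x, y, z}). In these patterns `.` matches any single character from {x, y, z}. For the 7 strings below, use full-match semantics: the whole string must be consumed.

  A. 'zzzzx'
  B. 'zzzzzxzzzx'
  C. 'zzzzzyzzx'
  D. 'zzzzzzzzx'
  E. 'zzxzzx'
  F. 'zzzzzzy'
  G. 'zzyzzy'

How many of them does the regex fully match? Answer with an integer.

A → match
B → no match
C → match
D → match
E → match
F → match
G → match
Total matched: 6

6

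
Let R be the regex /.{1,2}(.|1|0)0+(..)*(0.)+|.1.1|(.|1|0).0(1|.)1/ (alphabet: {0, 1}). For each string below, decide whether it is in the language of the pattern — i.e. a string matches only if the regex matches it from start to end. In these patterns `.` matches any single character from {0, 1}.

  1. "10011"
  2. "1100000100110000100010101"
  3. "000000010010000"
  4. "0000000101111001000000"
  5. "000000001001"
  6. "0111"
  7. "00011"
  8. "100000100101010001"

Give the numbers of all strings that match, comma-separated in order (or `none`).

1 → match
2 → match
3 → match
4 → match
5 → match
6 → match
7 → match
8 → match

1, 2, 3, 4, 5, 6, 7, 8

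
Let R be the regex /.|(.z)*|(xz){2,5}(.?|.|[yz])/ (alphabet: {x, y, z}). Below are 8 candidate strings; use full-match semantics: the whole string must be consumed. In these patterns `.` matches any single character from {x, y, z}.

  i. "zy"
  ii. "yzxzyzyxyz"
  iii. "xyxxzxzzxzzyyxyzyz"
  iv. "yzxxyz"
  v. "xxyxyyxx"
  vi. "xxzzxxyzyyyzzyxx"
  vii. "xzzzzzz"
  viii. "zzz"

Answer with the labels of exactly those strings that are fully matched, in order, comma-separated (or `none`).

i → no match
ii → no match
iii → no match
iv → no match
v → no match
vi → no match
vii → no match
viii → no match

none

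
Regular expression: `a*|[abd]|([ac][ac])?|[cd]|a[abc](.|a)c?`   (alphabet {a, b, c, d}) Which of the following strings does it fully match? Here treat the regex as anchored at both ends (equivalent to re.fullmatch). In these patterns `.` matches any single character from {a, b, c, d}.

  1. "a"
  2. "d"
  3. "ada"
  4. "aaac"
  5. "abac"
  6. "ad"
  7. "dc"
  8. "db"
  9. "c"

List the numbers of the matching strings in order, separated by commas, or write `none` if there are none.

1 → match
2 → match
3 → no match
4 → match
5 → match
6 → no match
7 → no match
8 → no match
9 → match

1, 2, 4, 5, 9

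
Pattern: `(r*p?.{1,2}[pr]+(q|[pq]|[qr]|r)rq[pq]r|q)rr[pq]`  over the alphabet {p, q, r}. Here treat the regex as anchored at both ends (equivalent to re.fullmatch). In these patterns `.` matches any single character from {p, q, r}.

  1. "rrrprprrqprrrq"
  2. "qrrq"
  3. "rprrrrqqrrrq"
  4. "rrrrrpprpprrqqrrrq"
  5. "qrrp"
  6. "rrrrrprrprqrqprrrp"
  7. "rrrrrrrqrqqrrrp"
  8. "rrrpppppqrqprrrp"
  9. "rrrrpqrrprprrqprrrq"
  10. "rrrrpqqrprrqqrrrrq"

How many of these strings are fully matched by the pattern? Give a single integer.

9

1 → match
2 → match
3 → match
4 → match
5 → match
6 → match
7 → match
8 → match
9 → match
10 → no match
Total matched: 9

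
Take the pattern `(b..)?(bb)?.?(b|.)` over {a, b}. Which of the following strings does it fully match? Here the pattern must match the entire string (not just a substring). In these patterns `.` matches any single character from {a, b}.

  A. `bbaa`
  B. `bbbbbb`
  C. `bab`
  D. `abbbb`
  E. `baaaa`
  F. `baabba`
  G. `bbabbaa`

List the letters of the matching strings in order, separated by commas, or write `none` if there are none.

A, B, E, F, G

A → match
B → match
C → no match
D → no match
E → match
F → match
G → match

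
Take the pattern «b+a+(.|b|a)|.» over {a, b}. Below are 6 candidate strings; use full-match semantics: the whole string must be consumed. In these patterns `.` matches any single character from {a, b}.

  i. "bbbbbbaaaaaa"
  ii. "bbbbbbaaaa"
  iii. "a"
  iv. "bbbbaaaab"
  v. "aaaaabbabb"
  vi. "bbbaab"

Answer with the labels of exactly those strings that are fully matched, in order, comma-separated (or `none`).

i. "bbbbbbaaaaaa" → match
ii. "bbbbbbaaaa" → match
iii. "a" → match
iv. "bbbbaaaab" → match
v. "aaaaabbabb" → no match
vi. "bbbaab" → match

i, ii, iii, iv, vi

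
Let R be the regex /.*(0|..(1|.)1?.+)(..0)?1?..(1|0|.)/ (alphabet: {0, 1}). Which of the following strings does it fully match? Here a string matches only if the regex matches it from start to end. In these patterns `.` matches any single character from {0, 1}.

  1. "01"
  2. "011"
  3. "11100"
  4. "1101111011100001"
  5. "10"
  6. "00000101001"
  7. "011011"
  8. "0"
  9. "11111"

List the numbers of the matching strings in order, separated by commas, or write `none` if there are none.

1 → no match
2 → no match
3 → no match
4 → match
5 → no match
6 → match
7 → no match
8 → no match
9 → no match

4, 6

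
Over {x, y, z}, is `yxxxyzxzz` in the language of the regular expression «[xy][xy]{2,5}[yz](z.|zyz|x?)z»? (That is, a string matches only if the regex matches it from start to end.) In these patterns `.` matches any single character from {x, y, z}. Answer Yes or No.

No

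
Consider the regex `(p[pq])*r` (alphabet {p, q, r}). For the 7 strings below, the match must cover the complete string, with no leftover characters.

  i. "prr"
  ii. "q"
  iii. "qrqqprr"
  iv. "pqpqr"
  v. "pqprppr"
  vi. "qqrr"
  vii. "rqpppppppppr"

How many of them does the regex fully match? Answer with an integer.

i → no match
ii → no match — must end with "r"
iii → no match
iv → match
v → no match
vi → no match
vii → no match
Total matched: 1

1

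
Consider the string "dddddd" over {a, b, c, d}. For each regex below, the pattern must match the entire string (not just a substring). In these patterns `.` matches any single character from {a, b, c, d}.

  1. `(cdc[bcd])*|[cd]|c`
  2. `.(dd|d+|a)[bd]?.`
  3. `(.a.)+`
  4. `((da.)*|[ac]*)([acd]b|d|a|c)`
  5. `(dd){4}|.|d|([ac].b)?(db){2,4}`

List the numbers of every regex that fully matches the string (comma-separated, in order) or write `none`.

2

1 → no match
2 → match
3 → no match
4 → no match
5 → no match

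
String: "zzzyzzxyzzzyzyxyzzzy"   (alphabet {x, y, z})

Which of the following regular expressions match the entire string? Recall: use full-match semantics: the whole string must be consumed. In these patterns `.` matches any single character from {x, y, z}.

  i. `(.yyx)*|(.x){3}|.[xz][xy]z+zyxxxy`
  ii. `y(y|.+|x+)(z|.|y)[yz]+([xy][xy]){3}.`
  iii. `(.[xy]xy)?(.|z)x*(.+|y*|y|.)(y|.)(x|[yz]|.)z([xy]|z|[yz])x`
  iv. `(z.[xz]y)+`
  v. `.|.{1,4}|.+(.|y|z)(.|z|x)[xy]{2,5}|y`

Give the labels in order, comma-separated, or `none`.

iv

i → no match
ii → no match — must start with "y"
iii → no match — must end with "x"
iv → match
v → no match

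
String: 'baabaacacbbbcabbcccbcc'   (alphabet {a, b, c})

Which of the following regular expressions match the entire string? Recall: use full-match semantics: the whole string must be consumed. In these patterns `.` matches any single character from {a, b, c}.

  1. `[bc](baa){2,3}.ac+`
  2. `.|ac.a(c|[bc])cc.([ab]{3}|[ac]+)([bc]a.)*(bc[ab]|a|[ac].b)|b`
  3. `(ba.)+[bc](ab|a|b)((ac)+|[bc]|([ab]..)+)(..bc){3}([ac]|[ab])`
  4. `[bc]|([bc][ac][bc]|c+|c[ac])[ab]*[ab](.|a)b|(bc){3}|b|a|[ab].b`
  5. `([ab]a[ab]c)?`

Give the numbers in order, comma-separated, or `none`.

1 → no match
2 → no match
3 → match
4 → no match
5 → no match

3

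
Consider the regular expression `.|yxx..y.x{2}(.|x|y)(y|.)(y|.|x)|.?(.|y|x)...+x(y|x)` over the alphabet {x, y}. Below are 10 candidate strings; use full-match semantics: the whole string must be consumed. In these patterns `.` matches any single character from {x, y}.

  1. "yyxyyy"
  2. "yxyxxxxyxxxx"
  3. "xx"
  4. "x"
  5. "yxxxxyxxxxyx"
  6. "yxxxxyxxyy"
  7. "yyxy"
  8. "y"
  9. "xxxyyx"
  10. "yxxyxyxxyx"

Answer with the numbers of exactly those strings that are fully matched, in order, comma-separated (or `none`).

1 → no match
2 → match
3 → no match
4 → match
5 → match
6 → no match
7 → no match
8 → match
9 → no match
10 → no match

2, 4, 5, 8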